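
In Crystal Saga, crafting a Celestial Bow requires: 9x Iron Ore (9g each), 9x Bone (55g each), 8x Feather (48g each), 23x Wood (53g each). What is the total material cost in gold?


Cost breakdown:
  Iron Ore: 9 * 9 = 81
  Bone: 9 * 55 = 495
  Feather: 8 * 48 = 384
  Wood: 23 * 53 = 1219
Total = 81 + 495 + 384 + 1219 = 2179

2179 gold


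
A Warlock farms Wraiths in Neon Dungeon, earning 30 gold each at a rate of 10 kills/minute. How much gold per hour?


Gold per minute = 30 * 10 = 300
Gold per hour = 300 * 60 = 18000

18000 gold/hour


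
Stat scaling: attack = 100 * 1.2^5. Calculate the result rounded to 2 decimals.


value = base * growth^level
= 100 * 1.2^5
= 100 * 2.48832
= 248.83

248.83 attack


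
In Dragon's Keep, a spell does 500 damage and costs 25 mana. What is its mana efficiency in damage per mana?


Efficiency = damage / mana
= 500 / 25
= 20.00

20.00 dmg/mana


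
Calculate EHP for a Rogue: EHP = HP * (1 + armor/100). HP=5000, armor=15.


EHP = 5000 * (1 + 15/100)
= 5000 * (1 + 0.15)
= 5000 * 1.15
= 5750.0

5750.0 EHP


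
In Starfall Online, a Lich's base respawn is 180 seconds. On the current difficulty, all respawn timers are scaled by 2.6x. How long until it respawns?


Respawn time = base * multiplier
= 180 * 2.6
= 468.0 seconds

468.0 seconds


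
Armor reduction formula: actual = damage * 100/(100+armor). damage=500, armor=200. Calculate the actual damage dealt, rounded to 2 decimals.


actual = 500 * 100 / (100 + 200)
= 500 * 100 / 300
= 50000 / 300
= 166.67

166.67 damage


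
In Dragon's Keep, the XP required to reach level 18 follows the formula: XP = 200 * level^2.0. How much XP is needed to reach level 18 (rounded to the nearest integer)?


XP = 200 * level^2.0
Substitute level = 18:
XP = 200 * 18^2.0
= 200 * 324.0
= 64800

64800 XP


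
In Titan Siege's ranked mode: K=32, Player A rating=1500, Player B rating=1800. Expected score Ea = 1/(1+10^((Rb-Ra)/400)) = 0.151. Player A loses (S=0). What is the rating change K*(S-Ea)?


Elo update: delta = K * (S - Ea), where S = 0 (loses)
S - Ea = 0 - 0.151 = -0.151
Rating change = 32 * -0.151
= -4.83

-4.83 rating points


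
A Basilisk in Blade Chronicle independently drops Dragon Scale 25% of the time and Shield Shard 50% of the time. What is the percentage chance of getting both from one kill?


For independent events, P(both) = P(A) * P(B)
= 25% * 50%
= 1250 / 100 %
= 12.5%

12.5%


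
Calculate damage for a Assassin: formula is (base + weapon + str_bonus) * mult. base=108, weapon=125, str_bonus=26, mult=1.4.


Sum base + weapon + str = 108 + 125 + 26 = 259
Multiply by 1.4:
259 * 1.4 = 362.6

362.6 damage


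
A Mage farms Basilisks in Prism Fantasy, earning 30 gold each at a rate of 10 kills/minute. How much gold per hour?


Gold per minute = 30 * 10 = 300
Gold per hour = 300 * 60 = 18000

18000 gold/hour


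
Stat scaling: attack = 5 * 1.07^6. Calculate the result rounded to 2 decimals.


value = base * growth^level
= 5 * 1.07^6
= 5 * 1.50073
= 7.50

7.50 attack


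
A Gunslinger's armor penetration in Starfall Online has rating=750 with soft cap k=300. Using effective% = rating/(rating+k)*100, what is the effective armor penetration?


effective% = rating / (rating + k) * 100
= 750 / (750 + 300) * 100
= 750 / 1050 * 100
= 0.714286 * 100
= 71.43%

71.43%


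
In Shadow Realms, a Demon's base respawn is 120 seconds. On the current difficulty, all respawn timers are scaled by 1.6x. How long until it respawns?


Respawn time = base * multiplier
= 120 * 1.6
= 192.0 seconds

192.0 seconds


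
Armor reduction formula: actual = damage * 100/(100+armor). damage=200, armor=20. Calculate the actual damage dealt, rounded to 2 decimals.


actual = 200 * 100 / (100 + 20)
= 200 * 100 / 120
= 20000 / 120
= 166.67

166.67 damage


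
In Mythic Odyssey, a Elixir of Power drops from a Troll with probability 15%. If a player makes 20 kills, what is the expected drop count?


Expected drops = kills * (drop_rate / 100)
= 20 * (15 / 100)
= 20 * 0.15
= 3.0

3.0 drops


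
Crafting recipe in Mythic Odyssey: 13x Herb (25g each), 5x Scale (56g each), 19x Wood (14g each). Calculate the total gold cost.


Cost breakdown:
  Herb: 13 * 25 = 325
  Scale: 5 * 56 = 280
  Wood: 19 * 14 = 266
Total = 325 + 280 + 266 = 871

871 gold


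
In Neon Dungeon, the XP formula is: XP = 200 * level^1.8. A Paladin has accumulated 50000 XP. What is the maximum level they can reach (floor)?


XP = 200 * level^1.8, so level = (XP / 200)^(1/1.8)
= (50000 / 200)^(1/1.8)
= 250.0^0.5556
= 21.4876
Floor: level = 21

level 21


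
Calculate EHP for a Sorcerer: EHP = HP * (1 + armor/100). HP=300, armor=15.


EHP = 300 * (1 + 15/100)
= 300 * (1 + 0.15)
= 300 * 1.15
= 345.0

345.0 EHP


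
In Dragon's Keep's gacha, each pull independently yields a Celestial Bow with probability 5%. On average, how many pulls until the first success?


Expected pulls for a geometric distribution = 1/p = 100 / rate%
= 100 / 5
= 20.0

20.0 pulls


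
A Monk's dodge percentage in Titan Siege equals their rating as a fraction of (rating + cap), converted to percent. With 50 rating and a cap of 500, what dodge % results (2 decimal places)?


dodge% = 50 / (50 + 500) * 100
= 50 / 550 * 100
= 0.090909 * 100
= 9.09%

9.09%


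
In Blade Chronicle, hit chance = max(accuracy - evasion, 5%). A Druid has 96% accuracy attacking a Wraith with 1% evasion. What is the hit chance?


accuracy - evasion = 96 - 1 = 95
Apply floor: max(95, 5) = 95
Hit chance = 95%

95%


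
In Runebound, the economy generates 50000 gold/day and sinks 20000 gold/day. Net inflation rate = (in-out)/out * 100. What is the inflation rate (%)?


Net gold = 50000 - 20000 = 30000
Inflation rate = net / sunk * 100 = 30000 / 20000 * 100
= 1.5 * 100
= 150.00%

150.00%


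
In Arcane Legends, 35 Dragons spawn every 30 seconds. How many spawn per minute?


Spawns per minute = count * (60 / interval)
= 35 * (60 / 30)
= 35 * 2.0
= 70.0

70.0 per minute


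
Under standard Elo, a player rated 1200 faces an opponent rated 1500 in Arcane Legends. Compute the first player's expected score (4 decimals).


Elo expected score: Ea = 1/(1 + 10^((Rb-Ra)/400))
Rb - Ra = 1500 - 1200 = 300
(Rb-Ra)/400 = 300/400 = 0.75
10^0.75 = 5.623413
Ea = 1/(1 + 5.623413) = 1/6.623413 = 0.1510

0.1510


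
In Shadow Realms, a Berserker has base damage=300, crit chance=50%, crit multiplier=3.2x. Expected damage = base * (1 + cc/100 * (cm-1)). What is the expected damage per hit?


E[dmg] = base * (1 + crit_chance * (crit_mult - 1))
cc as decimal = 50/100 = 0.5
cm - 1 = 3.2 - 1 = 2.2
Bonus factor = 0.5 * 2.2 = 1.1
Total multiplier = 1 + 1.1 = 2.1
Expected damage = 300 * 2.1 = 630.00

630.00 damage


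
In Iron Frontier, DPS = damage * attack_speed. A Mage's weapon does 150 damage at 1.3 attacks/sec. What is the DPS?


DPS = damage * attack_speed
= 150 * 1.3
= 195.0

195.0 DPS


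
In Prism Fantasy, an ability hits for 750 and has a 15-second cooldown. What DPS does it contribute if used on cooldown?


DPS = damage / cooldown
= 750 / 15
= 50.00

50.00 DPS


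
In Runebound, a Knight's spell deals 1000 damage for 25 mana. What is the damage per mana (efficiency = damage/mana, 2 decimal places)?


Efficiency = damage / mana
= 1000 / 25
= 40.00

40.00 dmg/mana


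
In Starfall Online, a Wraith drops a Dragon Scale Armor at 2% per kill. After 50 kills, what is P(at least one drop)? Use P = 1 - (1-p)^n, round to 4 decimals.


P(at least one) = 1 - P(none) = 1 - (1-p)^n
p = 2/100 = 0.02
1 - p = 0.98
(1 - p)^50 = 0.98^50 = 0.364170
P(at least one) = 1 - 0.364170 = 0.6358

0.6358


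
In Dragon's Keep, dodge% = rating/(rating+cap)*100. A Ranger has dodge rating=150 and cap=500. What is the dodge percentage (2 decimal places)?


dodge% = 150 / (150 + 500) * 100
= 150 / 650 * 100
= 0.230769 * 100
= 23.08%

23.08%


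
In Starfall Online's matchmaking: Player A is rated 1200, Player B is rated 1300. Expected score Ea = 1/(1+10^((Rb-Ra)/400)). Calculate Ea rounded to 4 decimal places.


Elo expected score: Ea = 1/(1 + 10^((Rb-Ra)/400))
Rb - Ra = 1300 - 1200 = 100
(Rb-Ra)/400 = 100/400 = 0.25
10^0.25 = 1.778279
Ea = 1/(1 + 1.778279) = 1/2.778279 = 0.3599

0.3599


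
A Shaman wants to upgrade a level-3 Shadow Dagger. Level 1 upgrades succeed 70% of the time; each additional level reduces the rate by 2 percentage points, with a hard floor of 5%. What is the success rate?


raw_rate = 70 - 2 * (3 - 1)
= 70 - 2 * 2
= 70 - 4
= 66
Apply floor: max(66, 5) = 66%

66%


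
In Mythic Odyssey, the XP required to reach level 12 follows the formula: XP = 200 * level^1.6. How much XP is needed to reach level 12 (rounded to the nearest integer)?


XP = 200 * level^1.6
Substitute level = 12:
XP = 200 * 12^1.6
= 200 * 53.2954
= 10659

10659 XP


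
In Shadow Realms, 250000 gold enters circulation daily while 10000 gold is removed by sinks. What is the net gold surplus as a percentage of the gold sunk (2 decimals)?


Net gold = 250000 - 10000 = 240000
Inflation rate = net / sunk * 100 = 240000 / 10000 * 100
= 24.0 * 100
= 2400.00%

2400.00%


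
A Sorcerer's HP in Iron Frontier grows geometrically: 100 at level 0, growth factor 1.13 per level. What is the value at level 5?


value = base * growth^level
= 100 * 1.13^5
= 100 * 1.842435
= 184.24

184.24 HP


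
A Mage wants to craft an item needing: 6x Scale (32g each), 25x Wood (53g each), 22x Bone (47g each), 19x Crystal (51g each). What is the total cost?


Cost breakdown:
  Scale: 6 * 32 = 192
  Wood: 25 * 53 = 1325
  Bone: 22 * 47 = 1034
  Crystal: 19 * 51 = 969
Total = 192 + 1325 + 1034 + 969 = 3520

3520 gold


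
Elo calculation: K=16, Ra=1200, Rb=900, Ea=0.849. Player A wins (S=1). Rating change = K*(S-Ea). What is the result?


Elo update: delta = K * (S - Ea), where S = 1 (wins)
S - Ea = 1 - 0.849 = 0.151
Rating change = 16 * 0.151
= 2.42

2.42 rating points


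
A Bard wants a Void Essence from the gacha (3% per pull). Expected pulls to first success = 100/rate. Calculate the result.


Expected pulls for a geometric distribution = 1/p = 100 / rate%
= 100 / 3
= 33.33

33.33 pulls


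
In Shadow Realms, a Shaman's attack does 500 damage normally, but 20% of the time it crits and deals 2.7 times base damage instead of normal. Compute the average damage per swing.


E[dmg] = base * (1 + crit_chance * (crit_mult - 1))
cc as decimal = 20/100 = 0.2
cm - 1 = 2.7 - 1 = 1.7
Bonus factor = 0.2 * 1.7 = 0.34
Total multiplier = 1 + 0.34 = 1.34
Expected damage = 500 * 1.34 = 670.00

670.00 damage


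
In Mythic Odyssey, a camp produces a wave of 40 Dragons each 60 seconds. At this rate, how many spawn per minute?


Spawns per minute = count * (60 / interval)
= 40 * (60 / 60)
= 40 * 1.0
= 40.0

40.0 per minute


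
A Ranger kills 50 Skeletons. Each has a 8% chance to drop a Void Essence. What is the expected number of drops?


Expected drops = kills * (drop_rate / 100)
= 50 * (8 / 100)
= 50 * 0.08
= 4.0

4.0 drops


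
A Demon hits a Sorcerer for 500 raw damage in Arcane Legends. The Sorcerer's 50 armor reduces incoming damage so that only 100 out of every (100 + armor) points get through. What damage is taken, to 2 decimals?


actual = 500 * 100 / (100 + 50)
= 500 * 100 / 150
= 50000 / 150
= 333.33

333.33 damage


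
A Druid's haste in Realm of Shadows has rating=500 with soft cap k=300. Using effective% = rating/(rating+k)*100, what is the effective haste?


effective% = rating / (rating + k) * 100
= 500 / (500 + 300) * 100
= 500 / 800 * 100
= 0.625 * 100
= 62.50%

62.50%


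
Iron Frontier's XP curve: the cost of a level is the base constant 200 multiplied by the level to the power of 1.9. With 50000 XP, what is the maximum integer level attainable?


XP = 200 * level^1.9, so level = (XP / 200)^(1/1.9)
= (50000 / 200)^(1/1.9)
= 250.0^0.5263
= 18.2841
Floor: level = 18

level 18


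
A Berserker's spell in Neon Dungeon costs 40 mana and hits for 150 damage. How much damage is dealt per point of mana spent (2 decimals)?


Efficiency = damage / mana
= 150 / 40
= 3.75

3.75 dmg/mana


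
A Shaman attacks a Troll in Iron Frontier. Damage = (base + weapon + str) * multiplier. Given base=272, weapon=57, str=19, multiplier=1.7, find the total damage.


Sum base + weapon + str = 272 + 57 + 19 = 348
Multiply by 1.7:
348 * 1.7 = 591.6

591.6 damage


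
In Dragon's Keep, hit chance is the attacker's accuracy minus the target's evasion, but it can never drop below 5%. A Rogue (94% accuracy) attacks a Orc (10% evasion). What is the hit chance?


accuracy - evasion = 94 - 10 = 84
Apply floor: max(84, 5) = 84
Hit chance = 84%

84%


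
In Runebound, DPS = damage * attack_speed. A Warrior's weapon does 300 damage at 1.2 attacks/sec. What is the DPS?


DPS = damage * attack_speed
= 300 * 1.2
= 360.0

360.0 DPS


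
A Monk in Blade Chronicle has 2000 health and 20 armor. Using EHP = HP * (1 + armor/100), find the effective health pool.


EHP = 2000 * (1 + 20/100)
= 2000 * (1 + 0.2)
= 2000 * 1.2
= 2400.0

2400.0 EHP


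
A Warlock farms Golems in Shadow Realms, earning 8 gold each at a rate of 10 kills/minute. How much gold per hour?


Gold per minute = 8 * 10 = 80
Gold per hour = 80 * 60 = 4800

4800 gold/hour


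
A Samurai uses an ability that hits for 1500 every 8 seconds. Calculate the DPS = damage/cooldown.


DPS = damage / cooldown
= 1500 / 8
= 187.50

187.50 DPS


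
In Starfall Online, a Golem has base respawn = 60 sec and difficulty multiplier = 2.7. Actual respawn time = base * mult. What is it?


Respawn time = base * multiplier
= 60 * 2.7
= 162.0 seconds

162.0 seconds


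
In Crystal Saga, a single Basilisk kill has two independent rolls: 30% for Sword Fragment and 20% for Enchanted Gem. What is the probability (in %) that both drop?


For independent events, P(both) = P(A) * P(B)
= 30% * 20%
= 600 / 100 %
= 6.0%

6.0%


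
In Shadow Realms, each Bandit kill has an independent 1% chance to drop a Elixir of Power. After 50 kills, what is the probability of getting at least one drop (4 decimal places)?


P(at least one) = 1 - P(none) = 1 - (1-p)^n
p = 1/100 = 0.01
1 - p = 0.99
(1 - p)^50 = 0.99^50 = 0.605006
P(at least one) = 1 - 0.605006 = 0.3950

0.3950


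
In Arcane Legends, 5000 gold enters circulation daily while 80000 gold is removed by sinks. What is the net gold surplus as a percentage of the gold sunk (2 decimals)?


Net gold = 5000 - 80000 = -75000
Inflation rate = net / sunk * 100 = -75000 / 80000 * 100
= -0.9375 * 100
= -93.75%

-93.75%


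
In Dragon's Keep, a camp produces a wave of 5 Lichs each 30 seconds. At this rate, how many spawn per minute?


Spawns per minute = count * (60 / interval)
= 5 * (60 / 30)
= 5 * 2.0
= 10.0

10.0 per minute


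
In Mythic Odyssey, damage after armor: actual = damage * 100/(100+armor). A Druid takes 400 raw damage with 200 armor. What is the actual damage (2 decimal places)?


actual = 400 * 100 / (100 + 200)
= 400 * 100 / 300
= 40000 / 300
= 133.33

133.33 damage


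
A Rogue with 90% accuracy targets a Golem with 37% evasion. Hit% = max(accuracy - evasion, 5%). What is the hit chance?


accuracy - evasion = 90 - 37 = 53
Apply floor: max(53, 5) = 53
Hit chance = 53%

53%


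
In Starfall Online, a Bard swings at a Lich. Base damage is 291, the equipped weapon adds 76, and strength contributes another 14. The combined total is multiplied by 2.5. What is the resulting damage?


Sum base + weapon + str = 291 + 76 + 14 = 381
Multiply by 2.5:
381 * 2.5 = 952.5

952.5 damage


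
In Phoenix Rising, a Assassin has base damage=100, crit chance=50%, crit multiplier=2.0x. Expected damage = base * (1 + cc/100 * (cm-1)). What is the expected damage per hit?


E[dmg] = base * (1 + crit_chance * (crit_mult - 1))
cc as decimal = 50/100 = 0.5
cm - 1 = 2.0 - 1 = 1.0
Bonus factor = 0.5 * 1.0 = 0.5
Total multiplier = 1 + 0.5 = 1.5
Expected damage = 100 * 1.5 = 150.00

150.00 damage


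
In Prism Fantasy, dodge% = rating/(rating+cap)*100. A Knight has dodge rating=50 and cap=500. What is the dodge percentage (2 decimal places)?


dodge% = 50 / (50 + 500) * 100
= 50 / 550 * 100
= 0.090909 * 100
= 9.09%

9.09%


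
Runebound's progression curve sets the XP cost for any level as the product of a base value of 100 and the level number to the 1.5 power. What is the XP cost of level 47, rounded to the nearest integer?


XP = 100 * level^1.5
Substitute level = 47:
XP = 100 * 47^1.5
= 100 * 322.2158
= 32222

32222 XP


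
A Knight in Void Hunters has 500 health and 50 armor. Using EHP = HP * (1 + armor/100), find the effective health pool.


EHP = 500 * (1 + 50/100)
= 500 * (1 + 0.5)
= 500 * 1.5
= 750.0

750.0 EHP


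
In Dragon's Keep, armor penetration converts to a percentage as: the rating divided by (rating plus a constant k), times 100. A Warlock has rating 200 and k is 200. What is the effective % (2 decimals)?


effective% = rating / (rating + k) * 100
= 200 / (200 + 200) * 100
= 200 / 400 * 100
= 0.5 * 100
= 50.00%

50.00%


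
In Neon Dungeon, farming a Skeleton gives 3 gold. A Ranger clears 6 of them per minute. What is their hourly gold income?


Gold per minute = 3 * 6 = 18
Gold per hour = 18 * 60 = 1080

1080 gold/hour


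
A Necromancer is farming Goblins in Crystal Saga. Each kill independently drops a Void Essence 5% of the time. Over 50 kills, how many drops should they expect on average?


Expected drops = kills * (drop_rate / 100)
= 50 * (5 / 100)
= 50 * 0.05
= 2.5

2.5 drops


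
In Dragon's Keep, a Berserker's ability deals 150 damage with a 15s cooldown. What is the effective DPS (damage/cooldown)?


DPS = damage / cooldown
= 150 / 15
= 10.00

10.00 DPS


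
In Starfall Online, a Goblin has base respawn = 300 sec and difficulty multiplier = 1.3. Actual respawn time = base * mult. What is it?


Respawn time = base * multiplier
= 300 * 1.3
= 390.0 seconds

390.0 seconds


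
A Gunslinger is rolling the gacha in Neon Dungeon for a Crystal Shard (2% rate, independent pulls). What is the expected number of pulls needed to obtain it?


Expected pulls for a geometric distribution = 1/p = 100 / rate%
= 100 / 2
= 50.0

50.0 pulls


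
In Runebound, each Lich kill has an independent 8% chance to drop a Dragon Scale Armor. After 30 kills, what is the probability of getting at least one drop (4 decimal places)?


P(at least one) = 1 - P(none) = 1 - (1-p)^n
p = 8/100 = 0.08
1 - p = 0.92
(1 - p)^30 = 0.92^30 = 0.081966
P(at least one) = 1 - 0.081966 = 0.9180

0.9180


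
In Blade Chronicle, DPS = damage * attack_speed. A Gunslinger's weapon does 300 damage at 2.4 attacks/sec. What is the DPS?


DPS = damage * attack_speed
= 300 * 2.4
= 720.0

720.0 DPS


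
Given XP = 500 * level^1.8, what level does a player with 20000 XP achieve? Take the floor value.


XP = 500 * level^1.8, so level = (XP / 500)^(1/1.8)
= (20000 / 500)^(1/1.8)
= 40.0^0.5556
= 7.7631
Floor: level = 7

level 7


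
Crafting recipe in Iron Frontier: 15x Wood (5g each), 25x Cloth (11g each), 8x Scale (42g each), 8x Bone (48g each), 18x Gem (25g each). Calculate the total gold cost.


Cost breakdown:
  Wood: 15 * 5 = 75
  Cloth: 25 * 11 = 275
  Scale: 8 * 42 = 336
  Bone: 8 * 48 = 384
  Gem: 18 * 25 = 450
Total = 75 + 275 + 336 + 384 + 450 = 1520

1520 gold


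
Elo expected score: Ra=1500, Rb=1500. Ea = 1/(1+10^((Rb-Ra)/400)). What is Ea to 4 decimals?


Elo expected score: Ea = 1/(1 + 10^((Rb-Ra)/400))
Rb - Ra = 1500 - 1500 = 0
(Rb-Ra)/400 = 0/400 = 0.0
10^0.0 = 1.0
Ea = 1/(1 + 1.0) = 1/2.0 = 0.5000

0.5000


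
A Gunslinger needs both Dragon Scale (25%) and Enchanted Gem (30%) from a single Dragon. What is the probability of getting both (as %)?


For independent events, P(both) = P(A) * P(B)
= 25% * 30%
= 750 / 100 %
= 7.5%

7.5%


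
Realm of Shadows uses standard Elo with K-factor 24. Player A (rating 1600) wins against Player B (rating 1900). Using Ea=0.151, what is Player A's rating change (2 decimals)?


Elo update: delta = K * (S - Ea), where S = 1 (wins)
S - Ea = 1 - 0.151 = 0.849
Rating change = 24 * 0.849
= 20.38

20.38 rating points


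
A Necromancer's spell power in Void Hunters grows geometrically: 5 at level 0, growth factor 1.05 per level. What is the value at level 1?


value = base * growth^level
= 5 * 1.05^1
= 5 * 1.05
= 5.25

5.25 spell power


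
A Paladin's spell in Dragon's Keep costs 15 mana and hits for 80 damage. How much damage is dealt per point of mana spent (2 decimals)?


Efficiency = damage / mana
= 80 / 15
= 5.33

5.33 dmg/mana


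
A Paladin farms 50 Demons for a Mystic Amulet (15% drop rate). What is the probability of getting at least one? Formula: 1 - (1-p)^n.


P(at least one) = 1 - P(none) = 1 - (1-p)^n
p = 15/100 = 0.15
1 - p = 0.85
(1 - p)^50 = 0.85^50 = 0.000296
P(at least one) = 1 - 0.000296 = 0.9997

0.9997


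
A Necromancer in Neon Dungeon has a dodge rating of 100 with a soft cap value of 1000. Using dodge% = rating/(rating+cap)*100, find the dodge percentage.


dodge% = 100 / (100 + 1000) * 100
= 100 / 1100 * 100
= 0.090909 * 100
= 9.09%

9.09%


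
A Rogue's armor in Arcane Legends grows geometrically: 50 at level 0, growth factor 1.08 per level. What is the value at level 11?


value = base * growth^level
= 50 * 1.08^11
= 50 * 2.331639
= 116.58

116.58 armor


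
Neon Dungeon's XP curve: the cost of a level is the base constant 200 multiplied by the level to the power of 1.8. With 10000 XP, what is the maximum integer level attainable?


XP = 200 * level^1.8, so level = (XP / 200)^(1/1.8)
= (10000 / 200)^(1/1.8)
= 50.0^0.5556
= 8.7876
Floor: level = 8

level 8


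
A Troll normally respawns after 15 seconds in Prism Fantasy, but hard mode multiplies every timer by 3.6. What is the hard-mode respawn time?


Respawn time = base * multiplier
= 15 * 3.6
= 54.0 seconds

54.0 seconds


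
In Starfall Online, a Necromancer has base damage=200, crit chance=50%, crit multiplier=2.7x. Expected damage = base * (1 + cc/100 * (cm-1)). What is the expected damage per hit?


E[dmg] = base * (1 + crit_chance * (crit_mult - 1))
cc as decimal = 50/100 = 0.5
cm - 1 = 2.7 - 1 = 1.7
Bonus factor = 0.5 * 1.7 = 0.85
Total multiplier = 1 + 0.85 = 1.85
Expected damage = 200 * 1.85 = 370.00

370.00 damage


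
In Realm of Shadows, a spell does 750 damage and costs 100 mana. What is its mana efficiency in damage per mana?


Efficiency = damage / mana
= 750 / 100
= 7.50

7.50 dmg/mana


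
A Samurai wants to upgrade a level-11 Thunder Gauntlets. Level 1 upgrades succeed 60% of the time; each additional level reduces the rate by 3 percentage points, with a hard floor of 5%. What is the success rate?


raw_rate = 60 - 3 * (11 - 1)
= 60 - 3 * 10
= 60 - 30
= 30
Apply floor: max(30, 5) = 30%

30%


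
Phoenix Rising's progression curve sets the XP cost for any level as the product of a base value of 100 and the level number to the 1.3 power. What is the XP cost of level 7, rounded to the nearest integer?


XP = 100 * level^1.3
Substitute level = 7:
XP = 100 * 7^1.3
= 100 * 12.5495
= 1255

1255 XP


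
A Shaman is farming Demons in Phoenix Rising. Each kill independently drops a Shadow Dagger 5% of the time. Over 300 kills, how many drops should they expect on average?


Expected drops = kills * (drop_rate / 100)
= 300 * (5 / 100)
= 300 * 0.05
= 15.0

15.0 drops


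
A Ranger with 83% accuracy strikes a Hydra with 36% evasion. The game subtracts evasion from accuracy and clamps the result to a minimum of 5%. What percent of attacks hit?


accuracy - evasion = 83 - 36 = 47
Apply floor: max(47, 5) = 47
Hit chance = 47%

47%


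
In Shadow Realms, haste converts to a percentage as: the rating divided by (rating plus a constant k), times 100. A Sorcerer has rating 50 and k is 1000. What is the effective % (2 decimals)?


effective% = rating / (rating + k) * 100
= 50 / (50 + 1000) * 100
= 50 / 1050 * 100
= 0.047619 * 100
= 4.76%

4.76%


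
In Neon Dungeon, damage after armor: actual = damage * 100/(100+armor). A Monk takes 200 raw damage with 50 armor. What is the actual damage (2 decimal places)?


actual = 200 * 100 / (100 + 50)
= 200 * 100 / 150
= 20000 / 150
= 133.33

133.33 damage


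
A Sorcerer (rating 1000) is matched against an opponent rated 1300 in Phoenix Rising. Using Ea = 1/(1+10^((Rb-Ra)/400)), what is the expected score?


Elo expected score: Ea = 1/(1 + 10^((Rb-Ra)/400))
Rb - Ra = 1300 - 1000 = 300
(Rb-Ra)/400 = 300/400 = 0.75
10^0.75 = 5.623413
Ea = 1/(1 + 5.623413) = 1/6.623413 = 0.1510

0.1510


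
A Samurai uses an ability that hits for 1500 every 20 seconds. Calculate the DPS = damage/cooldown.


DPS = damage / cooldown
= 1500 / 20
= 75.00

75.00 DPS


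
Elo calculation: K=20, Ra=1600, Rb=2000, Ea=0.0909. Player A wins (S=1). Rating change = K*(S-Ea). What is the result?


Elo update: delta = K * (S - Ea), where S = 1 (wins)
S - Ea = 1 - 0.0909 = 0.9091
Rating change = 20 * 0.9091
= 18.18

18.18 rating points


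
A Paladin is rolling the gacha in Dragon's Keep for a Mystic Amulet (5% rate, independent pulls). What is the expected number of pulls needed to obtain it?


Expected pulls for a geometric distribution = 1/p = 100 / rate%
= 100 / 5
= 20.0

20.0 pulls


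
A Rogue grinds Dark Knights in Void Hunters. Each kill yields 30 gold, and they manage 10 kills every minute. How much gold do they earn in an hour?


Gold per minute = 30 * 10 = 300
Gold per hour = 300 * 60 = 18000

18000 gold/hour


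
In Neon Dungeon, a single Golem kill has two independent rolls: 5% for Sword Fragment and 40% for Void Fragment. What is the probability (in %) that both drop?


For independent events, P(both) = P(A) * P(B)
= 5% * 40%
= 200 / 100 %
= 2.0%

2.0%


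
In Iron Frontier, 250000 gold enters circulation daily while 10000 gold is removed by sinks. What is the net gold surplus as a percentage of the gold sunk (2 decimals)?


Net gold = 250000 - 10000 = 240000
Inflation rate = net / sunk * 100 = 240000 / 10000 * 100
= 24.0 * 100
= 2400.00%

2400.00%


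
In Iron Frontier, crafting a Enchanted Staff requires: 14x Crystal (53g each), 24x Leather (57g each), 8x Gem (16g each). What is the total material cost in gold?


Cost breakdown:
  Crystal: 14 * 53 = 742
  Leather: 24 * 57 = 1368
  Gem: 8 * 16 = 128
Total = 742 + 1368 + 128 = 2238

2238 gold


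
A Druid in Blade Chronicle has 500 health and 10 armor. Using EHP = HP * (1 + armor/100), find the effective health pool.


EHP = 500 * (1 + 10/100)
= 500 * (1 + 0.1)
= 500 * 1.1
= 550.0

550.0 EHP


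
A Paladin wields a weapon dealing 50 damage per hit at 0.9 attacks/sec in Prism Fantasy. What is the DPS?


DPS = damage * attack_speed
= 50 * 0.9
= 45.0

45.0 DPS


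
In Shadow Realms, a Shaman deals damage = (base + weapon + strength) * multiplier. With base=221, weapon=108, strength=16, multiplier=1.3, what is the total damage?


Sum base + weapon + str = 221 + 108 + 16 = 345
Multiply by 1.3:
345 * 1.3 = 448.5

448.5 damage


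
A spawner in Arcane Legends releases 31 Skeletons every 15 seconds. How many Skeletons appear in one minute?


Spawns per minute = count * (60 / interval)
= 31 * (60 / 15)
= 31 * 4.0
= 124.0

124.0 per minute


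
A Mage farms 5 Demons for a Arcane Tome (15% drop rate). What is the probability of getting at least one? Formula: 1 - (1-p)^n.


P(at least one) = 1 - P(none) = 1 - (1-p)^n
p = 15/100 = 0.15
1 - p = 0.85
(1 - p)^5 = 0.85^5 = 0.443705
P(at least one) = 1 - 0.443705 = 0.5563

0.5563


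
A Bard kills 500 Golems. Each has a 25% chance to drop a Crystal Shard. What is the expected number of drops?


Expected drops = kills * (drop_rate / 100)
= 500 * (25 / 100)
= 500 * 0.25
= 125.0

125.0 drops


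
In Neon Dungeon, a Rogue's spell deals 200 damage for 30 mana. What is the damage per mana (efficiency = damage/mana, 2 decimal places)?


Efficiency = damage / mana
= 200 / 30
= 6.67

6.67 dmg/mana


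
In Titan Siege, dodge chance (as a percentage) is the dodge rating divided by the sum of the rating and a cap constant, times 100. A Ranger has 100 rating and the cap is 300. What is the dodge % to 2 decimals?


dodge% = 100 / (100 + 300) * 100
= 100 / 400 * 100
= 0.25 * 100
= 25.00%

25.00%


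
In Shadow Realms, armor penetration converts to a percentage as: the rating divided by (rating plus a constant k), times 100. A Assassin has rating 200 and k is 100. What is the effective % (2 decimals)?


effective% = rating / (rating + k) * 100
= 200 / (200 + 100) * 100
= 200 / 300 * 100
= 0.666667 * 100
= 66.67%

66.67%


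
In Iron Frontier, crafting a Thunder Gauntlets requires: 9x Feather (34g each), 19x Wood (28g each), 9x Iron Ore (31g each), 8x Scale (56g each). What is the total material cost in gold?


Cost breakdown:
  Feather: 9 * 34 = 306
  Wood: 19 * 28 = 532
  Iron Ore: 9 * 31 = 279
  Scale: 8 * 56 = 448
Total = 306 + 532 + 279 + 448 = 1565

1565 gold


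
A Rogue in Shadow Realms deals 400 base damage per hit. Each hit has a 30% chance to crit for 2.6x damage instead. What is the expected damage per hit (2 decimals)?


E[dmg] = base * (1 + crit_chance * (crit_mult - 1))
cc as decimal = 30/100 = 0.3
cm - 1 = 2.6 - 1 = 1.6
Bonus factor = 0.3 * 1.6 = 0.48
Total multiplier = 1 + 0.48 = 1.48
Expected damage = 400 * 1.48 = 592.00

592.00 damage


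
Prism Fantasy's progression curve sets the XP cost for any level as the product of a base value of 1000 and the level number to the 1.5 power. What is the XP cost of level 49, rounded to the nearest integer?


XP = 1000 * level^1.5
Substitute level = 49:
XP = 1000 * 49^1.5
= 1000 * 343.0
= 343000

343000 XP


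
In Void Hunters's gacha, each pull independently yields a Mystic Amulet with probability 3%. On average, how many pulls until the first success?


Expected pulls for a geometric distribution = 1/p = 100 / rate%
= 100 / 3
= 33.33

33.33 pulls


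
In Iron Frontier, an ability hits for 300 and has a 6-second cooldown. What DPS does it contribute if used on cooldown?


DPS = damage / cooldown
= 300 / 6
= 50.00

50.00 DPS


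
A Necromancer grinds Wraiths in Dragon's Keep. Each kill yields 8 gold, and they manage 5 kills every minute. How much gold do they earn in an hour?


Gold per minute = 8 * 5 = 40
Gold per hour = 40 * 60 = 2400

2400 gold/hour


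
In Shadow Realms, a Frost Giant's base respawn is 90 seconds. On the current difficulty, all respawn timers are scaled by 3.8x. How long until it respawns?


Respawn time = base * multiplier
= 90 * 3.8
= 342.0 seconds

342.0 seconds


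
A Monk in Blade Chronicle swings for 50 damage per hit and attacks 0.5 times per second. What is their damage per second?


DPS = damage * attack_speed
= 50 * 0.5
= 25.0

25.0 DPS


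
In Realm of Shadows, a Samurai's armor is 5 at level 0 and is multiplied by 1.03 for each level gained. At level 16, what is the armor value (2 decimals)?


value = base * growth^level
= 5 * 1.03^16
= 5 * 1.604706
= 8.02

8.02 armor


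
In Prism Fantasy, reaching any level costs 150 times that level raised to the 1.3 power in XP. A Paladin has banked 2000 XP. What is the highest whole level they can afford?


XP = 150 * level^1.3, so level = (XP / 150)^(1/1.3)
= (2000 / 150)^(1/1.3)
= 13.3333^0.7692
= 7.3339
Floor: level = 7

level 7


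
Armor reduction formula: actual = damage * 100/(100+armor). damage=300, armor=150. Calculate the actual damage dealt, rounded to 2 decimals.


actual = 300 * 100 / (100 + 150)
= 300 * 100 / 250
= 30000 / 250
= 120.00

120.00 damage


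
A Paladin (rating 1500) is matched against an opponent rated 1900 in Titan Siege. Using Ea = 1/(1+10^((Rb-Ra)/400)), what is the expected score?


Elo expected score: Ea = 1/(1 + 10^((Rb-Ra)/400))
Rb - Ra = 1900 - 1500 = 400
(Rb-Ra)/400 = 400/400 = 1.0
10^1.0 = 10.0
Ea = 1/(1 + 10.0) = 1/11.0 = 0.0909

0.0909


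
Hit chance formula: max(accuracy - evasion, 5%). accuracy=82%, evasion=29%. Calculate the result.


accuracy - evasion = 82 - 29 = 53
Apply floor: max(53, 5) = 53
Hit chance = 53%

53%


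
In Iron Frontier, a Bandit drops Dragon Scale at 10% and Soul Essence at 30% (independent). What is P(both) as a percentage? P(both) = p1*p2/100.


For independent events, P(both) = P(A) * P(B)
= 10% * 30%
= 300 / 100 %
= 3.0%

3.0%


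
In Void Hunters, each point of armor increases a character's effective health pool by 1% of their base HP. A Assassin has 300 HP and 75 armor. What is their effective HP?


EHP = 300 * (1 + 75/100)
= 300 * (1 + 0.75)
= 300 * 1.75
= 525.0

525.0 EHP


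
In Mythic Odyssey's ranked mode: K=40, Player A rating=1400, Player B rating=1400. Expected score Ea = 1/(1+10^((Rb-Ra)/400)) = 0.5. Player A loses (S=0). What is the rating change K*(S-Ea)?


Elo update: delta = K * (S - Ea), where S = 0 (loses)
S - Ea = 0 - 0.5 = -0.5
Rating change = 40 * -0.5
= -20.00

-20.00 rating points


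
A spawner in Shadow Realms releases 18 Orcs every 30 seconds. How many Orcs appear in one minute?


Spawns per minute = count * (60 / interval)
= 18 * (60 / 30)
= 18 * 2.0
= 36.0

36.0 per minute


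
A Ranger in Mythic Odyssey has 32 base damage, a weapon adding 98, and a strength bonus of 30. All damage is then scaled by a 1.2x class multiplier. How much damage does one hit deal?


Sum base + weapon + str = 32 + 98 + 30 = 160
Multiply by 1.2:
160 * 1.2 = 192.0

192.0 damage


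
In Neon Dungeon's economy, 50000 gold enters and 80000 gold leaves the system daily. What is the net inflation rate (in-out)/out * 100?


Net gold = 50000 - 80000 = -30000
Inflation rate = net / sunk * 100 = -30000 / 80000 * 100
= -0.375 * 100
= -37.50%

-37.50%


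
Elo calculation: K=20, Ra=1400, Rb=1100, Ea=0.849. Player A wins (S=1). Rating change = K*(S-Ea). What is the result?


Elo update: delta = K * (S - Ea), where S = 1 (wins)
S - Ea = 1 - 0.849 = 0.151
Rating change = 20 * 0.151
= 3.02

3.02 rating points


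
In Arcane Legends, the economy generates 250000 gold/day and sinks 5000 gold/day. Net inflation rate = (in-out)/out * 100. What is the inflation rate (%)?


Net gold = 250000 - 5000 = 245000
Inflation rate = net / sunk * 100 = 245000 / 5000 * 100
= 49.0 * 100
= 4900.00%

4900.00%


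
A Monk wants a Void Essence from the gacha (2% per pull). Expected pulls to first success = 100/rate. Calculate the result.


Expected pulls for a geometric distribution = 1/p = 100 / rate%
= 100 / 2
= 50.0

50.0 pulls


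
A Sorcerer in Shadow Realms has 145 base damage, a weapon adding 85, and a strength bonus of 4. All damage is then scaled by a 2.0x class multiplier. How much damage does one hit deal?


Sum base + weapon + str = 145 + 85 + 4 = 234
Multiply by 2.0:
234 * 2.0 = 468.0

468.0 damage


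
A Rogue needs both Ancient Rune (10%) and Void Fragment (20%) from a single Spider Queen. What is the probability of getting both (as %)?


For independent events, P(both) = P(A) * P(B)
= 10% * 20%
= 200 / 100 %
= 2.0%

2.0%


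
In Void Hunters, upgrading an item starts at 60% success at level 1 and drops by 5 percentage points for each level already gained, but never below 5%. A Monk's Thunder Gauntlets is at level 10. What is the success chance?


raw_rate = 60 - 5 * (10 - 1)
= 60 - 5 * 9
= 60 - 45
= 15
Apply floor: max(15, 5) = 15%

15%


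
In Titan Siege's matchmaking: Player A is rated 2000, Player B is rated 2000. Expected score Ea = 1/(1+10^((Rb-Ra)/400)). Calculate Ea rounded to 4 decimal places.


Elo expected score: Ea = 1/(1 + 10^((Rb-Ra)/400))
Rb - Ra = 2000 - 2000 = 0
(Rb-Ra)/400 = 0/400 = 0.0
10^0.0 = 1.0
Ea = 1/(1 + 1.0) = 1/2.0 = 0.5000

0.5000


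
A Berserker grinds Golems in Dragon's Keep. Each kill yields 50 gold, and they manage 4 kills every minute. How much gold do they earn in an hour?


Gold per minute = 50 * 4 = 200
Gold per hour = 200 * 60 = 12000

12000 gold/hour


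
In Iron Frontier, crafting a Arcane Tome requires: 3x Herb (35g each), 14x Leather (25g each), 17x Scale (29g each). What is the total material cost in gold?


Cost breakdown:
  Herb: 3 * 35 = 105
  Leather: 14 * 25 = 350
  Scale: 17 * 29 = 493
Total = 105 + 350 + 493 = 948

948 gold


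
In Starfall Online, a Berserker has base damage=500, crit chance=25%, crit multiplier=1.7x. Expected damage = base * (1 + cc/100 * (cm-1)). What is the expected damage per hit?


E[dmg] = base * (1 + crit_chance * (crit_mult - 1))
cc as decimal = 25/100 = 0.25
cm - 1 = 1.7 - 1 = 0.7
Bonus factor = 0.25 * 0.7 = 0.175
Total multiplier = 1 + 0.175 = 1.175
Expected damage = 500 * 1.175 = 587.50

587.50 damage


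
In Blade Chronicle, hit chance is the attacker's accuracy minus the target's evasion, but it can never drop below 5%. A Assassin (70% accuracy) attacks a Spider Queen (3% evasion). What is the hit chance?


accuracy - evasion = 70 - 3 = 67
Apply floor: max(67, 5) = 67
Hit chance = 67%

67%


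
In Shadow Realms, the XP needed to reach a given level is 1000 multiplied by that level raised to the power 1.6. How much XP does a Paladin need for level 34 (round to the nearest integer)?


XP = 1000 * level^1.6
Substitute level = 34:
XP = 1000 * 34^1.6
= 1000 * 282.0761
= 282076

282076 XP


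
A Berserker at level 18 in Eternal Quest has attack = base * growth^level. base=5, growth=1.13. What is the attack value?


value = base * growth^level
= 5 * 1.13^18
= 5 * 9.024268
= 45.12

45.12 attack


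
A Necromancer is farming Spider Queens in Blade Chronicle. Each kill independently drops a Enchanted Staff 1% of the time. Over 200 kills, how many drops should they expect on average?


Expected drops = kills * (drop_rate / 100)
= 200 * (1 / 100)
= 200 * 0.01
= 2.0

2.0 drops


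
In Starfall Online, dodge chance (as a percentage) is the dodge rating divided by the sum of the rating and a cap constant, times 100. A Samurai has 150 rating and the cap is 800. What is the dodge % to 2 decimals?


dodge% = 150 / (150 + 800) * 100
= 150 / 950 * 100
= 0.157895 * 100
= 15.79%

15.79%


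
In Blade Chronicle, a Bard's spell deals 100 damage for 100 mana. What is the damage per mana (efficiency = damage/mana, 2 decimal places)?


Efficiency = damage / mana
= 100 / 100
= 1.00

1.00 dmg/mana


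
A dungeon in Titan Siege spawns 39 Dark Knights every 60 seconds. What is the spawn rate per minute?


Spawns per minute = count * (60 / interval)
= 39 * (60 / 60)
= 39 * 1.0
= 39.0

39.0 per minute


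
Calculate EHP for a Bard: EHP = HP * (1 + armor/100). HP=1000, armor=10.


EHP = 1000 * (1 + 10/100)
= 1000 * (1 + 0.1)
= 1000 * 1.1
= 1100.0

1100.0 EHP


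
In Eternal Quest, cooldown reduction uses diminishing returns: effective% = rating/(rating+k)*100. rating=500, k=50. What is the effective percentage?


effective% = rating / (rating + k) * 100
= 500 / (500 + 50) * 100
= 500 / 550 * 100
= 0.909091 * 100
= 90.91%

90.91%


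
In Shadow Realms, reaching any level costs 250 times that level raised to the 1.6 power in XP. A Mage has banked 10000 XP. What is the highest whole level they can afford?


XP = 250 * level^1.6, so level = (XP / 250)^(1/1.6)
= (10000 / 250)^(1/1.6)
= 40.0^0.625
= 10.0297
Floor: level = 10

level 10


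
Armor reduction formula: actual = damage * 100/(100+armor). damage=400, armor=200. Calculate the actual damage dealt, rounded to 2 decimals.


actual = 400 * 100 / (100 + 200)
= 400 * 100 / 300
= 40000 / 300
= 133.33

133.33 damage


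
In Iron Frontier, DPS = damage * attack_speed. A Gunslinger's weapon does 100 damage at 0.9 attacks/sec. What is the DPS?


DPS = damage * attack_speed
= 100 * 0.9
= 90.0

90.0 DPS
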